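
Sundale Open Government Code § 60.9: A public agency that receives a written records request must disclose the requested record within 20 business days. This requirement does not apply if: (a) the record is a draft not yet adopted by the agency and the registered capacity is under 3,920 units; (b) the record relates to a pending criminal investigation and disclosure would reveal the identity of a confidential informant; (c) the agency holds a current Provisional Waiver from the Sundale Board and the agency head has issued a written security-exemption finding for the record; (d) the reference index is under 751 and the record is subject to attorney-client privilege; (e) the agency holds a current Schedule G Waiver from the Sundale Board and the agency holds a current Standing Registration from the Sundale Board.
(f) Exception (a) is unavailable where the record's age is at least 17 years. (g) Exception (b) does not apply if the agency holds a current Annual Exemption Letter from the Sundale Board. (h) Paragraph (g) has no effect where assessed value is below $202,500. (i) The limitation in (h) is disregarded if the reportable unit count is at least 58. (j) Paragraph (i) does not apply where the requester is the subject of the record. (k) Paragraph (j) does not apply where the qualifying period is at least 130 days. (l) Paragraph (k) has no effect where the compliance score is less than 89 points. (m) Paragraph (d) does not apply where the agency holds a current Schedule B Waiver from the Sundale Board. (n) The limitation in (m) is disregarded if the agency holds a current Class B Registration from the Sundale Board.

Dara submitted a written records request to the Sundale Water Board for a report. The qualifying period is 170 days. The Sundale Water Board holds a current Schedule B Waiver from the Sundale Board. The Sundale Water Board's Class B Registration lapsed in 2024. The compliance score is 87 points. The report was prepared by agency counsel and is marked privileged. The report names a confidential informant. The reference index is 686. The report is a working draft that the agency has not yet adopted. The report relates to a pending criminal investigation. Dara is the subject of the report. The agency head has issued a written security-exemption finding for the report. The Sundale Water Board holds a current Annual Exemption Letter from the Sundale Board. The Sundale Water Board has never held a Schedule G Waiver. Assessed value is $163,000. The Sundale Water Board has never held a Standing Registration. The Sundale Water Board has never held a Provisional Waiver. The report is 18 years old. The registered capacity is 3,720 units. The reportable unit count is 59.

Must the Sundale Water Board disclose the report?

No — exception (b) applies; the Sundale Water Board is not required to disclose the report.

All of (a)'s requirements are met (the report is an unadopted draft; the registered capacity is 3,720 units, under the 3,920 units limit). But applying paragraph (f): (f) operates against (a): the record's age is 18 years, meeting the 17 years threshold. Exception (a) does not apply.
Exception (b)'s conditions are all satisfied: the report relates to a pending investigation; the report names a confidential informant. Under paragraphs (g)–(l): (g) applies (a current Annual Exemption Letter is held), but is itself disapplied by (h): (h) is engaged — assessed value is $163,000, below the $202,500 limit. (i) applies (the reportable unit count is 59, meeting the 58 threshold), but is set aside by (j): (j) operates against (i): Dara is the subject of the report. (k) applies (the qualifying period is 170 days, meeting the 130 days threshold), but is displaced by (l): (l) operates against (k): the compliance score is 87 points, less than the 89 points limit. So (b) applies.
Exception (c) does not apply: the Provisional Waiver is not current.
All of (d)'s requirements are met (the reference index is 686, under the 751 limit; the report is privileged). Turning to paragraphs (m)–(n): (m) operates against (d): a current Schedule B Waiver is held. (n) does not operate here (no current Class B Registration is held), so (m) stands. (d) is therefore removed.
Exception (e) does not apply: there is no Schedule G Waiver in force.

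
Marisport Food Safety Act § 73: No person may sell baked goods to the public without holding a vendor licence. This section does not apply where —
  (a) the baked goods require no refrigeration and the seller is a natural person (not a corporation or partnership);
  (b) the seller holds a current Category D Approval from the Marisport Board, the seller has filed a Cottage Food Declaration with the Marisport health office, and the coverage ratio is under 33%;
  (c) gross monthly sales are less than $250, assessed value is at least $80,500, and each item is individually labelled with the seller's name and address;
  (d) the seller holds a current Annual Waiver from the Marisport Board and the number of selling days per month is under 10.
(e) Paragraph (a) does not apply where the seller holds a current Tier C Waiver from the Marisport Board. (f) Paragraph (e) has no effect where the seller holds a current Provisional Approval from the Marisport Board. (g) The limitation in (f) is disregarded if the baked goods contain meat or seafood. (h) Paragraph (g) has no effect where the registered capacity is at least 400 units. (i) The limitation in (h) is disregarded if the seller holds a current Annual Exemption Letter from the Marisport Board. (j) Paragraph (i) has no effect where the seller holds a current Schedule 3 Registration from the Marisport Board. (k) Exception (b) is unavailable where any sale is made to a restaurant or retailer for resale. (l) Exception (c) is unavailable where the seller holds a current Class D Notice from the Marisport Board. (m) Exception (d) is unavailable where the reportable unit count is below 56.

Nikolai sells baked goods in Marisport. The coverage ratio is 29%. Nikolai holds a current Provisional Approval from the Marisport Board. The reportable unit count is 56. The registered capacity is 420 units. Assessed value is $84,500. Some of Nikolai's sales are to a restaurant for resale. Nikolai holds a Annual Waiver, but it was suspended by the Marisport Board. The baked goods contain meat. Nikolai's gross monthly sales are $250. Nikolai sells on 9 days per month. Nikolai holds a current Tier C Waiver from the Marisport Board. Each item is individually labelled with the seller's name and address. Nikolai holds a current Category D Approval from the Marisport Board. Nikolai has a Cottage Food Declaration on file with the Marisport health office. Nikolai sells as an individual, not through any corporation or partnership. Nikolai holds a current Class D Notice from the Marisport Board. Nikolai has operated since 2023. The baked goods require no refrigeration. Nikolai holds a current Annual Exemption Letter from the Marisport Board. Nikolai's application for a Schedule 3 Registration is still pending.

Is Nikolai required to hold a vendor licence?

Exception (a): the baked goods are shelf-stable; the seller is a natural person — every condition holds. But applying paragraphs (e)–(j): (e) operates against (a): a current Tier C Waiver is held. (f) applies (a current Provisional Approval is held), but yields to (g): (g) operates against (f): the baked goods contain meat. (h) would limit (g) — the registered capacity is 420 units, meeting the 400 units threshold — but (i) sets (h) aside: (i) operates against (h): a current Annual Exemption Letter is held. (j) is inapplicable (the Schedule 3 Registration is not current), so (i) stands. So (a) is unavailable.
Exception (b)'s conditions are all satisfied: a current Category D Approval is held; a Cottage Food Declaration is on file; the coverage ratio is 29%, under the 33% limit. But: (k) operates against (b): some sales are to a restaurant for resale. So (b) is unavailable.
Exception (c) requires that gross monthly sales are less than $250; but gross monthly sales are $250, not less than $250, so (c) is unavailable.
Exception (d) does not apply: there is no Annual Waiver in force.
None of the exceptions is available; § 73 applies in full.

Yes — Nikolai must hold a vendor licence.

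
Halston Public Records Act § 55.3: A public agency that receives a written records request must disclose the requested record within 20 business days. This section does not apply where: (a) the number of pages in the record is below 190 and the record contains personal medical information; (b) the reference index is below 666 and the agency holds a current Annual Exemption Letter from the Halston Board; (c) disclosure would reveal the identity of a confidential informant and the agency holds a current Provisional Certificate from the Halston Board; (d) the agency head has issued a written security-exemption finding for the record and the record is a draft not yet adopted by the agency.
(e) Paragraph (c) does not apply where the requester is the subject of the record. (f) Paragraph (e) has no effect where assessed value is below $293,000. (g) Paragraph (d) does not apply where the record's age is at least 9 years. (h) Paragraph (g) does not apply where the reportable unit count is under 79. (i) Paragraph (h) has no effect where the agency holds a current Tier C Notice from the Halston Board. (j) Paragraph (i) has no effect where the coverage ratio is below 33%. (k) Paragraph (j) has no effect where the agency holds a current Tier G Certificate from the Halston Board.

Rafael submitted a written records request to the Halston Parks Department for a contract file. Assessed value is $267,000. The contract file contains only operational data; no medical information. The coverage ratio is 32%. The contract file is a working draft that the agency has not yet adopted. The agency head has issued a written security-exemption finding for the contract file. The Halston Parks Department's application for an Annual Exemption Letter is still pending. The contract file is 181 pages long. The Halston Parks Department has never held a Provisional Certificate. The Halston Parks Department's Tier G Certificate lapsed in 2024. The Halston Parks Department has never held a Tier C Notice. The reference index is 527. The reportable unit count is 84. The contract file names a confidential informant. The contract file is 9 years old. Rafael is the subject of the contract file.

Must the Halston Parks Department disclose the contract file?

Yes — the Halston Parks Department must disclose the contract file.

Exception (a) requires that the record contains personal medical information; but the contract file contains only operational data, so (a) is unavailable.
Exception (b) fails — no current Annual Exemption Letter is held.
Exception (c) fails — no current Provisional Certificate is held.
Exception (d)'s conditions are all satisfied: a written security-exemption finding has been issued; the contract file is an unadopted draft. But: (g) is engaged — the record's age is 9 years, meeting the 9 years threshold. (h) does not operate here (the reportable unit count is 84, not under 79), so (g) stands. So (d) is unavailable.
No exception displaces § 55.3.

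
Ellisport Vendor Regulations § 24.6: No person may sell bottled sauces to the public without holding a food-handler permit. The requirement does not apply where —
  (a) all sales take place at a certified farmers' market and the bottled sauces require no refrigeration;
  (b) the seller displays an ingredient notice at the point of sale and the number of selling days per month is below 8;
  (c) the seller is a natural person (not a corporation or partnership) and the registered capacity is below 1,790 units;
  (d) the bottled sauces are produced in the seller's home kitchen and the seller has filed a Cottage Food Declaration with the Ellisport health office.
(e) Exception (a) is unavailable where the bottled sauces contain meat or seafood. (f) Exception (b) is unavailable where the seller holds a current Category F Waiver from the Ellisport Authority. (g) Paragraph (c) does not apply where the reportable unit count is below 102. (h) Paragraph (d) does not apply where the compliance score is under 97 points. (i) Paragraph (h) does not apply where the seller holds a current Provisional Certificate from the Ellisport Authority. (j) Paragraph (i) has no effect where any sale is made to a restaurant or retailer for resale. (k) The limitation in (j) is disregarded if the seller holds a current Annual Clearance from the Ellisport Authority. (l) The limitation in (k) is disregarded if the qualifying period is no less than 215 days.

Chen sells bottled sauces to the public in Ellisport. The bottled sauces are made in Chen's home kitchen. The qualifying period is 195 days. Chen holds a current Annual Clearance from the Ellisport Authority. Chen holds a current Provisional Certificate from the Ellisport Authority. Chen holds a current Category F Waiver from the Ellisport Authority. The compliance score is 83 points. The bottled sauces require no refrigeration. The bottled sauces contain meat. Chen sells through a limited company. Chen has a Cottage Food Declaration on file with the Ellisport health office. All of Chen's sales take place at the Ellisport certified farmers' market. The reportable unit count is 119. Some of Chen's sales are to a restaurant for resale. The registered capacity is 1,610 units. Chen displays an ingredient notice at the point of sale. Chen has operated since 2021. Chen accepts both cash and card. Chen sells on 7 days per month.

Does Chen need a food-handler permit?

Exception (a): all sales are at a certified farmers' market; the bottled sauces are shelf-stable — every condition holds. However, paragraph (e) must be considered: (e) operates — the bottled sauces contain meat. (a) is therefore removed.
Exception (b) is satisfied on its face — an ingredient notice is displayed; the number of selling days per month is 7, below the 8 limit. However, paragraph (f) must be considered: (f) operates against (b): a current Category F Waiver is held. Exception (b) does not apply.
Exception (c) fails — the seller operates through a limited company.
Exception (d) is satisfied on its face — the bottled sauces are home-kitchen produced; a Cottage Food Declaration is on file. As to paragraphs (h)–(l): (h) would limit (d) — the compliance score is 83 points, under the 97 points limit — but (i) sets (h) aside: (i) operates — a current Provisional Certificate is held. (j) would limit (i) — some sales are to a restaurant for resale — but (k) sets (j) aside: (k) operates against (j): a current Annual Clearance is held. (l) is inapplicable (the qualifying period is 195 days, short of 215 days), so (k) stands. (d) remains available.

No — exception (d) applies; Chen is not required to hold a food-handler permit.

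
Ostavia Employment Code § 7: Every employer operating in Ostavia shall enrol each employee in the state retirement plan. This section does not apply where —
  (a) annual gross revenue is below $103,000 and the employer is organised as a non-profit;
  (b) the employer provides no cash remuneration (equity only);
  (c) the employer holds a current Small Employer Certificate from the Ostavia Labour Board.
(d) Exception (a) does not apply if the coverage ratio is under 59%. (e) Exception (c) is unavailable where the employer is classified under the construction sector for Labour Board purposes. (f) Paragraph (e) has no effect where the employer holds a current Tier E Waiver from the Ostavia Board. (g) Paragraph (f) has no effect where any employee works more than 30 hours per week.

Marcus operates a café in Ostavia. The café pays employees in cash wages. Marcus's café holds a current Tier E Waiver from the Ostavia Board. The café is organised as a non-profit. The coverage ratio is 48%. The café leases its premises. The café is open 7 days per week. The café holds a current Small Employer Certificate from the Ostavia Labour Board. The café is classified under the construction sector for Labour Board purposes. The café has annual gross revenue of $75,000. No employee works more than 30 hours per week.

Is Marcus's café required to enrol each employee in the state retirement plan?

All of (a)'s requirements are met (annual gross revenue is $75,000, below the $103,000 limit; the employer is a non-profit). However, paragraph (d) must be considered: (d) is engaged — the coverage ratio is 48%, under the 59% limit. Exception (a) does not apply.
Exception (b) does not apply: employees are paid cash wages.
Exception (c) is satisfied on its face — a current Small Employer Certificate is held. Considering the limiting provisions: (e) would limit (c) — the café is classified under the construction sector — but (f) sets (e) aside: (f) operates against (e): a current Tier E Waiver is held. (g) is not triggered (no employee exceeds 30 hours/week), so (f) stands. (c) remains available.

No — exception (c) applies; Marcus's café is not required to enrol each employee in the state retirement plan.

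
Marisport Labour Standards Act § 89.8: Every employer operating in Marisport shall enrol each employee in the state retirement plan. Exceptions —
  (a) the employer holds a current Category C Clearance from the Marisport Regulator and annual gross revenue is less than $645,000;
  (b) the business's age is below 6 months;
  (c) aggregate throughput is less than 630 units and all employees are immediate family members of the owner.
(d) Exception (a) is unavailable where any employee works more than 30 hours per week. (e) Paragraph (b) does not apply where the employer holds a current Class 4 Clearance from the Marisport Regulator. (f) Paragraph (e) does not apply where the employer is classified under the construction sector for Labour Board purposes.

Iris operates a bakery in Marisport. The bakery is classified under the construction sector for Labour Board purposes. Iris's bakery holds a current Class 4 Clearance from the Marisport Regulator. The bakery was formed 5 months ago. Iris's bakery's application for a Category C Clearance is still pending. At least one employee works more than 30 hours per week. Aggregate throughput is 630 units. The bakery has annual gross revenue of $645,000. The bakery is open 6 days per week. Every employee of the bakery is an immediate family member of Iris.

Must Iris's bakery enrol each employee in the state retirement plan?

Exception (a) fails — no current Category C Clearance is held.
Exception (b) is satisfied on its face — the business's age is 5 months, below the 6 months limit. Considering the limiting provisions: (e) is triggered (a current Class 4 Clearance is held), but is set aside by (f): (f) operates against (e): the bakery is classified under the construction sector. Exception (b) stands.
Exception (c) requires that aggregate throughput is less than 630 units; but aggregate throughput is 630 units, not less than 630 units, so (c) is unavailable.

No — exception (b) applies; Iris's bakery is not required to enrol each employee in the state retirement plan.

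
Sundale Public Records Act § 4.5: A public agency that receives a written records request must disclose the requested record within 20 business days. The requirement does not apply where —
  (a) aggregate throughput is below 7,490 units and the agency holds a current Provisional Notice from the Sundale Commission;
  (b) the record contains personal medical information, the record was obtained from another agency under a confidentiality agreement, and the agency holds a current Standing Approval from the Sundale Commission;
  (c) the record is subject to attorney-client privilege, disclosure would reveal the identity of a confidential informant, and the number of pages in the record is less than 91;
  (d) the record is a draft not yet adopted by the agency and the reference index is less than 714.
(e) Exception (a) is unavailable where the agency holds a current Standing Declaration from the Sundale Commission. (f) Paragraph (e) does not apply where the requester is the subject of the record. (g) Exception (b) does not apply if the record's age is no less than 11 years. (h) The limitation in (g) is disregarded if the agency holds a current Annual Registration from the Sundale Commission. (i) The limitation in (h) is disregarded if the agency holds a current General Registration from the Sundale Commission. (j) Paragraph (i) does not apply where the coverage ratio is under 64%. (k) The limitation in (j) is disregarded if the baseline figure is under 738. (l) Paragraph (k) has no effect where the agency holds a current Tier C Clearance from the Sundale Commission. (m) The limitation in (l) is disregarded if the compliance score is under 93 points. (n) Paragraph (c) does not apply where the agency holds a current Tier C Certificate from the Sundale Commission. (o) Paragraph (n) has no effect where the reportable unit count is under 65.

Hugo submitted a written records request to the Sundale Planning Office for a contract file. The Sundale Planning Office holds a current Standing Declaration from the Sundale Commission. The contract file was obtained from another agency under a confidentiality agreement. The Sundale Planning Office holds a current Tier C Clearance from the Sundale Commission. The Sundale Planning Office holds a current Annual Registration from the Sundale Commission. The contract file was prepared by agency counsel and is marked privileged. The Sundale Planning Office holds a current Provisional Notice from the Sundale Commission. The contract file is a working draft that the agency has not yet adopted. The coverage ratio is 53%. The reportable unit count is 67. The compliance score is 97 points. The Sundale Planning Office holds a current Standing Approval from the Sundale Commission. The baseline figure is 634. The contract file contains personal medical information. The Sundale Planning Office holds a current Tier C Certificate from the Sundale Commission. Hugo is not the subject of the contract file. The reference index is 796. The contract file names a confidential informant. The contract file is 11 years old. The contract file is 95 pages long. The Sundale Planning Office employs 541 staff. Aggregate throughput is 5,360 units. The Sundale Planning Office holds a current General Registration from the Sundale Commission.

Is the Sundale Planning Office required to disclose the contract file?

All of (a)'s requirements are met (aggregate throughput is 5,360 units, below the 7,490 units limit; a current Provisional Notice is held). However, paragraphs (e)–(f) must be considered: (e) operates against (a): a current Standing Declaration is held. (f) is not engaged (Hugo is not the subject of the contract file), so (e) stands. (a) is therefore removed.
Exception (b)'s conditions are all satisfied: the contract file contains personal medical information; the contract file was obtained under a confidentiality agreement; a current Standing Approval is held. As to paragraphs (g)–(m): (g) would limit (b) — the record's age is 11 years, meeting the 11 years threshold — but (h) sets (g) aside: (h) applies — a current Annual Registration is held. (i) applies (a current General Registration is held), but is itself disapplied by (j): (j) operates against (i): the coverage ratio is 53%, under the 64% limit. (k) would limit (j) — the baseline figure is 634, under the 738 limit — but (l) sets (k) aside: (l) applies — a current Tier C Clearance is held. (m) is not engaged (the compliance score is 97 points, not under 93 points), so (l) stands. (b) remains available.
Exception (c) requires that the number of pages in the record is less than 91; but the number of pages in the record is 95, not less than 91, so (c) is unavailable.
Exception (d) requires that the reference index is less than 714; but the reference index is 796, not less than 714, so (d) is unavailable.

No — exception (b) applies; the Sundale Planning Office is not required to disclose the contract file.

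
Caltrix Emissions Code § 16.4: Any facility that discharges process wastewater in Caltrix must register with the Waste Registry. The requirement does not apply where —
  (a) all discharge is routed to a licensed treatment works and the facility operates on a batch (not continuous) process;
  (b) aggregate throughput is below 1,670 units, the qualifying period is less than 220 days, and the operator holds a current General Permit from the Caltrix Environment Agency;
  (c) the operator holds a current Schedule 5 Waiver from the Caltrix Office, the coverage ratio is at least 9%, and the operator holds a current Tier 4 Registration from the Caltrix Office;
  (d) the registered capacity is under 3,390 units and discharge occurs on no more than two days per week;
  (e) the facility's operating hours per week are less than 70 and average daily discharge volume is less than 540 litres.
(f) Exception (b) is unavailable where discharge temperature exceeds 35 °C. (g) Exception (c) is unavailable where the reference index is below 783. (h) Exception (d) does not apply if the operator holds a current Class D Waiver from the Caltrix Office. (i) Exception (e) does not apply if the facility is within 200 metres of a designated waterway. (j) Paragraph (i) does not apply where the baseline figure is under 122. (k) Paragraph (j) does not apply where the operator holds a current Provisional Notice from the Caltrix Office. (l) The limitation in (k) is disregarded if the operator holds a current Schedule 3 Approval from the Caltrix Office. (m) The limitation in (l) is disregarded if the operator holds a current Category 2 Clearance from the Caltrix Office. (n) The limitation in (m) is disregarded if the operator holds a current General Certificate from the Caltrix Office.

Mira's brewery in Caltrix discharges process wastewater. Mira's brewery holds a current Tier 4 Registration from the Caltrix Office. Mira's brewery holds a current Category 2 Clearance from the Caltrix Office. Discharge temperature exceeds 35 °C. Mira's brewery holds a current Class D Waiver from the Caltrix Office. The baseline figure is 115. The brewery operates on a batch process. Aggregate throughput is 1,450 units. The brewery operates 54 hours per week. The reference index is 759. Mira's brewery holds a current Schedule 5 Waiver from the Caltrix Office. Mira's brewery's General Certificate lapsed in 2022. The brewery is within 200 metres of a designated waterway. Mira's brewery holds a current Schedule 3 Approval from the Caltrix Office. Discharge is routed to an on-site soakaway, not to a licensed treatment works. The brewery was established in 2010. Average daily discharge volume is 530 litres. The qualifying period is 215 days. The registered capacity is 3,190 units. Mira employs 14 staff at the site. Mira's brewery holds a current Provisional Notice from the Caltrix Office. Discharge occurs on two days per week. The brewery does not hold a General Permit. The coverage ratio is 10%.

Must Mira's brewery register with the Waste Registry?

Exception (a) requires that all discharge is routed to a licensed treatment works; but discharge is not routed to a licensed treatment works, so (a) is unavailable.
Exception (b) fails — no General Permit is held.
Exception (c)'s conditions are all satisfied: a current Schedule 5 Waiver is held; the coverage ratio is 10%, meeting the 9% threshold; a current Tier 4 Registration is held. However, paragraph (g) must be considered: (g) operates against (c): the reference index is 759, below the 783 limit. (c) is therefore removed.
Exception (d)'s conditions are all satisfied: the registered capacity is 3,190 units, under the 3,390 units limit; discharge occurs on no more than two days per week. But: (h) is triggered — a current Class D Waiver is held. Exception (d) does not apply.
Exception (e): the facility's operating hours per week are 54, less than the 70 limit; average daily discharge volume is 530 litres, less than the 540 litres limit — every condition holds. But: (i) operates against (e): the brewery is within 200 m of a designated waterway. (j) would limit (i) — the baseline figure is 115, under the 122 limit — but (k) sets (j) aside: (k) operates against (j): a current Provisional Notice is held. (l) would limit (k) — a current Schedule 3 Approval is held — but (m) sets (l) aside: (m) operates — a current Category 2 Clearance is held. (n), which would lift (m), is inapplicable — there is no General Certificate in force. (e) is therefore removed.
None of the exceptions is available; § 16.4 applies in full.

Yes — Mira's brewery must register with the Waste Registry.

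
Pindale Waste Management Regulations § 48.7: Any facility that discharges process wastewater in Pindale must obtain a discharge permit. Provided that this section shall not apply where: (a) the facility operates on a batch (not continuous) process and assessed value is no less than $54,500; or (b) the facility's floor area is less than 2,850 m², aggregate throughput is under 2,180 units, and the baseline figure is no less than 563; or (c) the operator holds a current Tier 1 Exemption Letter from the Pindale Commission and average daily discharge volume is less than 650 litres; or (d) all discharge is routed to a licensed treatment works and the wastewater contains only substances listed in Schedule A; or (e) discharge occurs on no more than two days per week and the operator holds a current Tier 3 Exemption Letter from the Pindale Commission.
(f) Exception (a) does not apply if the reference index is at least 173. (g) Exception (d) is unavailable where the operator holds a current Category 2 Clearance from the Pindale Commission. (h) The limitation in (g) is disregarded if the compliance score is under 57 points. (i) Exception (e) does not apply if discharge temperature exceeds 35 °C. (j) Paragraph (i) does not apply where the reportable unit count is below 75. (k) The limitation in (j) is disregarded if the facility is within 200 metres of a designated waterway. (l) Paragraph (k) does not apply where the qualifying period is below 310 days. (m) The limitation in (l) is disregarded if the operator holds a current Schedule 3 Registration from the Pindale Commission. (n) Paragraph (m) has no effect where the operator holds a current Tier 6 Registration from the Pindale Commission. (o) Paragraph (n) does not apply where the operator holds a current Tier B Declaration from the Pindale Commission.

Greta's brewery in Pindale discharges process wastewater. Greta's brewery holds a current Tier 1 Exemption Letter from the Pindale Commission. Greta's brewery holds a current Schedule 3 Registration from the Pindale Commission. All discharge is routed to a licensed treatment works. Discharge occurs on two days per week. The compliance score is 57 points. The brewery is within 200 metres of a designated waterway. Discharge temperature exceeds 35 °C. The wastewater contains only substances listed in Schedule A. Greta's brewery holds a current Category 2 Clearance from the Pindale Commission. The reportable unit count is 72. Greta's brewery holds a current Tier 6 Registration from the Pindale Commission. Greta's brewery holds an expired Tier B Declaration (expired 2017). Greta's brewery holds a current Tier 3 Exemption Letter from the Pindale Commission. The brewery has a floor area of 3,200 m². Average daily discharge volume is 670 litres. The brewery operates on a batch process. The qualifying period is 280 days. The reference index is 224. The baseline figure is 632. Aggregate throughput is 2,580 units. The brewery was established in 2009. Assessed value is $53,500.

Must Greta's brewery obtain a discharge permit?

Exception (a) does not apply: assessed value is $53,500, short of $54,500.
Exception (b) does not apply: the facility's floor area is 3,200 m², not less than 2,850 m².
Exception (c) requires that average daily discharge volume is less than 650 litres; but average daily discharge volume is 670 litres, not less than 650 litres, so (c) is unavailable.
Exception (d) is satisfied on its face — discharge is routed to a licensed treatment works; the wastewater is Schedule-A-only. Turning to paragraphs (g)–(h): (g) is triggered — a current Category 2 Clearance is held. (h), which would lift (g), is inapplicable — the compliance score is 57 points, not under 57 points. Exception (d) does not apply.
All of (e)'s requirements are met (discharge occurs on no more than two days per week; a current Tier 3 Exemption Letter is held). As to paragraphs (i)–(o): (i) is triggered (discharge temperature exceeds 35 °C), but yields to (j): (j) is engaged — the reportable unit count is 72, below the 75 limit. (k) is engaged (the brewery is within 200 m of a designated waterway), but is itself disapplied by (l): (l) applies — the qualifying period is 280 days, below the 310 days limit. (m) would limit (l) — a current Schedule 3 Registration is held — but (n) sets (m) aside: (n) operates — a current Tier 6 Registration is held. (o), which would lift (n), is inapplicable — no current Tier B Declaration is held. So (e) applies.

No — exception (e) applies; Greta's brewery is not required to obtain a discharge permit.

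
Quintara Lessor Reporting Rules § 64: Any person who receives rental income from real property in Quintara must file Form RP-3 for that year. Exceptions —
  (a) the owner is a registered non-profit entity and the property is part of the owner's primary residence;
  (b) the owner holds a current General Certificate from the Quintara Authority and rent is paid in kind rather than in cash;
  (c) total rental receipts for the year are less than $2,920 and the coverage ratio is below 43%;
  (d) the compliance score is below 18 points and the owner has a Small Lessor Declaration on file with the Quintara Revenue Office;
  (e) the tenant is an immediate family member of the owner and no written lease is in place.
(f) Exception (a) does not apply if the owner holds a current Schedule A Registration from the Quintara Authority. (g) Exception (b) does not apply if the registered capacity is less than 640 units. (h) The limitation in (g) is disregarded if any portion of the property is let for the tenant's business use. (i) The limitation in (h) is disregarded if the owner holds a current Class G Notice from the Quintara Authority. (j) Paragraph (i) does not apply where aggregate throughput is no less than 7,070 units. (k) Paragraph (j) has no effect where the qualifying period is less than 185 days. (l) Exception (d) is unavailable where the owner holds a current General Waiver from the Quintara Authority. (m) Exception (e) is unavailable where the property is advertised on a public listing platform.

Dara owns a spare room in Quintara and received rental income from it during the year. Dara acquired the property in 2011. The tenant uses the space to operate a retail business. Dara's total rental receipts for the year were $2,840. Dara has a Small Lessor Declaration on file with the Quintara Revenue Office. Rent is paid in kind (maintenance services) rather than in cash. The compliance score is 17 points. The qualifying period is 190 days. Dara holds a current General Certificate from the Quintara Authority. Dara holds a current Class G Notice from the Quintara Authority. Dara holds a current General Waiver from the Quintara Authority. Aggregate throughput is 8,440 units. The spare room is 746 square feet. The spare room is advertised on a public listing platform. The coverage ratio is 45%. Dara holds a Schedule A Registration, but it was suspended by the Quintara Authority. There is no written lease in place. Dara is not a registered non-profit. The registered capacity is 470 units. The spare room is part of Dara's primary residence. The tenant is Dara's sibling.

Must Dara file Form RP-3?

Exception (a) requires that the owner is a registered non-profit entity; but Dara is not a registered non-profit, so (a) is unavailable.
Exception (b) is satisfied on its face — a current General Certificate is held; rent is paid in kind. Considering the limiting provisions: (g) operates (the registered capacity is 470 units, less than the 640 units limit), but yields to (h): (h) operates against (g): the space is let for business use. (i) is engaged (a current Class G Notice is held), but is displaced by (j): (j) operates against (i): aggregate throughput is 8,440 units, meeting the 7,070 units threshold. (k) does not operate here (the qualifying period is 190 days, not less than 185 days), so (j) stands. Exception (b) stands.
Exception (c) fails — the coverage ratio is 45%, not below 43%.
Exception (d) is satisfied on its face — the compliance score is 17 points, below the 18 points limit; a Small Lessor Declaration is on file. Turning to paragraph (l): (l) applies — a current General Waiver is held. So (d) is unavailable.
All of (e)'s requirements are met (the tenant is an immediate family member; there is no written lease). But: (m) operates against (e): the property is publicly advertised. (e) is therefore removed.

No — exception (b) applies; Dara is not required to file Form RP-3.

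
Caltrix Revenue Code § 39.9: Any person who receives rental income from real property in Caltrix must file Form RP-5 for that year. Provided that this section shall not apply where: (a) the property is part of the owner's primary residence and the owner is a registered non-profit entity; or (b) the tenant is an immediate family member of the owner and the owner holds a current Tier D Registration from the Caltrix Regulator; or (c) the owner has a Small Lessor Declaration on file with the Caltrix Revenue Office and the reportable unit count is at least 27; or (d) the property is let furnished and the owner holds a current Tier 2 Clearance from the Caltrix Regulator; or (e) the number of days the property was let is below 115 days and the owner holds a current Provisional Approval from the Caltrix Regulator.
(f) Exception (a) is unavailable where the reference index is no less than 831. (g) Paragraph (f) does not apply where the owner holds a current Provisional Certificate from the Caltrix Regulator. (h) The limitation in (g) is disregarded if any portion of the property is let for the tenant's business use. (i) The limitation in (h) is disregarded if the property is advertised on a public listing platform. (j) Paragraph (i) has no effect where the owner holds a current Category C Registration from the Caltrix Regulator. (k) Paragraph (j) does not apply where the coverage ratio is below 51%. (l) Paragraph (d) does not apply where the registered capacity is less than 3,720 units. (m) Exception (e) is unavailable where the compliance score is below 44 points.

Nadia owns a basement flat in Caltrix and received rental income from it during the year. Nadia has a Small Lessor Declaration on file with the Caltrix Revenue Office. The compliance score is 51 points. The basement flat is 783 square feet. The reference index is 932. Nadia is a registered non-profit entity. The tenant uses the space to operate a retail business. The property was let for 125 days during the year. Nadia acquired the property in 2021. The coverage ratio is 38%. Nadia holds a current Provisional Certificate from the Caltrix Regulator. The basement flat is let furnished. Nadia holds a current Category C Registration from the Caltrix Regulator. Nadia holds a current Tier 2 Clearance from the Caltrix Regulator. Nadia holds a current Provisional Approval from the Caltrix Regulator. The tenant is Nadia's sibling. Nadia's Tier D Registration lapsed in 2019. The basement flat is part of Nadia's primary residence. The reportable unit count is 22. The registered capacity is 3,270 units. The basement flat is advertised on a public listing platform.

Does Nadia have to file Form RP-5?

All of (a)'s requirements are met (the basement flat is part of the primary residence; Nadia is a registered non-profit). Under paragraphs (f)–(k): (f) would limit (a) — the reference index is 932, meeting the 831 threshold — but (g) sets (f) aside: (g) operates against (f): a current Provisional Certificate is held. (h) would limit (g) — the space is let for business use — but (i) sets (h) aside: (i) applies — the property is publicly advertised. (j) is engaged (a current Category C Registration is held), but is overridden by (k): (k) applies — the coverage ratio is 38%, below the 51% limit. So (a) applies.
Exception (b) does not apply: the Tier D Registration is not current.
Exception (c) fails — the reportable unit count is 22, short of 27.
Exception (d): the property is let furnished; a current Tier 2 Clearance is held — every condition holds. But: (l) is engaged — the registered capacity is 3,270 units, less than the 3,720 units limit. So (d) is unavailable.
Exception (e) does not apply: the number of days the property was let is 125 days, not below 115 days.

No — exception (a) applies; Nadia is not required to file Form RP-5.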